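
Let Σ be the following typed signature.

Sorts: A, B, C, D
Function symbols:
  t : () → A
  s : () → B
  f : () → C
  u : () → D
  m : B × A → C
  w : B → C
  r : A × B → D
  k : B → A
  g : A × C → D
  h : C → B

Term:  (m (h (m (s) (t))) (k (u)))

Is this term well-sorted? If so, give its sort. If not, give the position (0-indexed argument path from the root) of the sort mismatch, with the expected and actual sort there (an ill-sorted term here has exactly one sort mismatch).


      (s) : B
      (t) : A
    (m (s) (t)) : C
  (h (m (s) (t))) : B
    (u) : D
  (k (u)) : ✗ arg 0 at [1, 0] has sort D, expected B

ill-sorted at position [1, 0]: expected B, got D


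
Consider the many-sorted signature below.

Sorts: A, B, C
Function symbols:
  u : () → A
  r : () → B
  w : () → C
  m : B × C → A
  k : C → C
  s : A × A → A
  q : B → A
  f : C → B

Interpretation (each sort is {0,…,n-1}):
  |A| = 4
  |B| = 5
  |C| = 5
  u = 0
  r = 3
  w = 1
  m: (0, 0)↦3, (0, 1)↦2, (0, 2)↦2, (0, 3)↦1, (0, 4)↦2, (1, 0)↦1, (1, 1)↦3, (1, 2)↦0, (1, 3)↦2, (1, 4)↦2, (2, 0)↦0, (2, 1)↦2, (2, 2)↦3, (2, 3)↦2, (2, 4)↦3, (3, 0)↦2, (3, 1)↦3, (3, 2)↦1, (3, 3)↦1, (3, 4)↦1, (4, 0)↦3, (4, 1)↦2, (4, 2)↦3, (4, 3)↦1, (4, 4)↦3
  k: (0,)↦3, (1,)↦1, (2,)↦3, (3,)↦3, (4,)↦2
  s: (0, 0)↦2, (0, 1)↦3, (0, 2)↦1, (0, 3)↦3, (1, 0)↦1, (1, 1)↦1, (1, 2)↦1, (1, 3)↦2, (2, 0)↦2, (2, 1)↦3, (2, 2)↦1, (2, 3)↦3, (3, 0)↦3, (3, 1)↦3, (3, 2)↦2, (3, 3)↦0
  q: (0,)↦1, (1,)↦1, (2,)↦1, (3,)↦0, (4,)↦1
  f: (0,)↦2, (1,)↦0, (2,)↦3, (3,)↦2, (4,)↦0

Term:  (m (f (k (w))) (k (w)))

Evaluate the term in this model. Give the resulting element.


  w = 1
  (k (w)) = k(1,) = 1
  (f (k (w))) = f(1,) = 0
  w = 1
  (k (w)) = k(1,) = 1
  (m (f (k (w))) (k (w))) = m(0, 1) = 2

value = 2


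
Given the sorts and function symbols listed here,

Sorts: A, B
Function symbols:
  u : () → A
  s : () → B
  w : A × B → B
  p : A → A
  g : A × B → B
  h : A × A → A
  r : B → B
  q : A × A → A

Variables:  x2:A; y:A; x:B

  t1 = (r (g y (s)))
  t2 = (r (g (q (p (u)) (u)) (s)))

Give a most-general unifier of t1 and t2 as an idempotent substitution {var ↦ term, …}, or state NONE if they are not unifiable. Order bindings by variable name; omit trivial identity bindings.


{y ↦ (q (p (u)) (u))}


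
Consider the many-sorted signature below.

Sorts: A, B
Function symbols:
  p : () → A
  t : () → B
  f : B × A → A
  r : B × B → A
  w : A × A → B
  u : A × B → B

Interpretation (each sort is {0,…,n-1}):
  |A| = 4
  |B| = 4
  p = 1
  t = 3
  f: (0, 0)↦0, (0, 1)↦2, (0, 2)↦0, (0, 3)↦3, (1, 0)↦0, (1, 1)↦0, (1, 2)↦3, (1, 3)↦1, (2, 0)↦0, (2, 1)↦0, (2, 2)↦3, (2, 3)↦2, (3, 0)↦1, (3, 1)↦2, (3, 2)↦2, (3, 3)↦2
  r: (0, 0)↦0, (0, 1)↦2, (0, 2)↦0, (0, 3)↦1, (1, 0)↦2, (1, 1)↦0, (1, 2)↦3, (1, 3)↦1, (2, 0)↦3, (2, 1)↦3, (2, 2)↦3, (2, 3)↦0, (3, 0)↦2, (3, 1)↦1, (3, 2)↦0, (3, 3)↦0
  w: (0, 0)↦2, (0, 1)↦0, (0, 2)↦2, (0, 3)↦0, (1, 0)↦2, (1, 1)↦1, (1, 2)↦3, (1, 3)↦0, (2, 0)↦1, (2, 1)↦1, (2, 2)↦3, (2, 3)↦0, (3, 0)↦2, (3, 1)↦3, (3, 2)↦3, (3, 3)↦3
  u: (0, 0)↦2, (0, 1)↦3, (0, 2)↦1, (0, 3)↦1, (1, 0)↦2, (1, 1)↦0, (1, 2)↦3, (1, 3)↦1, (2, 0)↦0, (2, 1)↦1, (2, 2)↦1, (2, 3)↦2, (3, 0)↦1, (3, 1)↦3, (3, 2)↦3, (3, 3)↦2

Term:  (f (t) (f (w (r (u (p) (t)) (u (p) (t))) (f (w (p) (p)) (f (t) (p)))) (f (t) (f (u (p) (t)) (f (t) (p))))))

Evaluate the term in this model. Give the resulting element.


  t = 3
  p = 1
  t = 3
  (u (p) (t)) = u(1, 3) = 1
  p = 1
  t = 3
  (u (p) (t)) = u(1, 3) = 1
  (r (u (p) (t)) (u (p) (t))) = r(1, 1) = 0
  p = 1
  p = 1
  (w (p) (p)) = w(1, 1) = 1
  t = 3
  p = 1
  (f (t) (p)) = f(3, 1) = 2
  (f (w (p) (p)) (f (t) (p))) = f(1, 2) = 3
  (w (r (u (p) (t)) (u (p) (t))) (f (w (p) (p)) (f (t) (p)))) = w(0, 3) = 0
  t = 3
  p = 1
  t = 3
  (u (p) (t)) = u(1, 3) = 1
  t = 3
  p = 1
  (f (t) (p)) = f(3, 1) = 2
  (f (u (p) (t)) (f (t) (p))) = f(1, 2) = 3
  (f (t) (f (u (p) (t)) (f (t) (p)))) = f(3, 3) = 2
  (f (w (r (u (p) (t)) (u (p) (t))) (f (w (p) (p)) (f (t) (p)))) (f (t) (f (u (p) (t)) (f (t) (p))))) = f(0, 2) = 0
  (f (t) (f (w (r (u (p) (t)) (u (p) (t))) (f (w (p) (p)) (f (t) (p)))) (f (t) (f (u (p) (t)) (f (t) (p)))))) = f(3, 0) = 1

value = 1


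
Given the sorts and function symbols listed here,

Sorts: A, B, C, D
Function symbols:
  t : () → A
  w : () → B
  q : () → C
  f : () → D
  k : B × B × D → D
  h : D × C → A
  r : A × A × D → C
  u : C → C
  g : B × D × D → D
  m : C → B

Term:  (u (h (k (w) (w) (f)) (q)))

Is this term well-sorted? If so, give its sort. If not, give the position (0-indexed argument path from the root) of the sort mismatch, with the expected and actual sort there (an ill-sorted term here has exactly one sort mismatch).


      (w) : B
      (w) : B
      (f) : D
    (k (w) (w) (f)) : D
    (q) : C
  (h (k (w) (w) (f)) (q)) : A
(u (h (k (w) (w) (f)) (q))) : ✗ arg 0 at [0] has sort A, expected C

ill-sorted at position [0]: expected C, got A


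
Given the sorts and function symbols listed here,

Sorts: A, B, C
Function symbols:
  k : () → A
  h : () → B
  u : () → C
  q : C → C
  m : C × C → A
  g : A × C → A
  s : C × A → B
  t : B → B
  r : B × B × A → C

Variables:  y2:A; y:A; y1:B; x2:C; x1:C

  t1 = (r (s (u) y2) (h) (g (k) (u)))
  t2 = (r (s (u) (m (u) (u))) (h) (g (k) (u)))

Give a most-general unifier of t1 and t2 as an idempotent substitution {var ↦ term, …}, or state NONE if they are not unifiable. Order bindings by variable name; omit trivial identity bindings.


{y2 ↦ (m (u) (u))}


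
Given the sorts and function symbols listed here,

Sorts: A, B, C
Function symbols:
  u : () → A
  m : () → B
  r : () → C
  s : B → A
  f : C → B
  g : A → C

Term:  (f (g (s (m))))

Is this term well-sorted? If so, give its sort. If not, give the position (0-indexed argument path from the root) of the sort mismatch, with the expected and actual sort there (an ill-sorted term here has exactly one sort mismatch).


      (m) : B
    (s (m)) : A
  (g (s (m))) : C
(f (g (s (m)))) : B

well-sorted; sort = B


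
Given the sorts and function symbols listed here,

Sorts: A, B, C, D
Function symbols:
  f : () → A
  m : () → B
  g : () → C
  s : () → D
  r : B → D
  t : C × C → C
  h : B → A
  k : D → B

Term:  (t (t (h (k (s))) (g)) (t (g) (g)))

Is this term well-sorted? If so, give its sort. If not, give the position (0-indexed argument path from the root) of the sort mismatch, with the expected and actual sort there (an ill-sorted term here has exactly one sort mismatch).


ill-sorted at position [0, 0]: expected C, got A

        (s) : D
      (k (s)) : B
    (h (k (s))) : A
    (g) : C
  (t (h (k (s))) (g)) : ✗ arg 0 at [0, 0] has sort A, expected C
    (g) : C
    (g) : C
  (t (g) (g)) : C


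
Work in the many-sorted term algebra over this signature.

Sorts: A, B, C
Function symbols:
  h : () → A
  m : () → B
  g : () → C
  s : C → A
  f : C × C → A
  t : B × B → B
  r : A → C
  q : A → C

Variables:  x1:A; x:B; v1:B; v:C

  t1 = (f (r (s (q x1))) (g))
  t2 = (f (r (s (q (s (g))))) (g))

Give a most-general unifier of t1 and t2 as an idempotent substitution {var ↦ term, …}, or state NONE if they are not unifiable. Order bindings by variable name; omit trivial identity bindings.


{x1 ↦ (s (g))}


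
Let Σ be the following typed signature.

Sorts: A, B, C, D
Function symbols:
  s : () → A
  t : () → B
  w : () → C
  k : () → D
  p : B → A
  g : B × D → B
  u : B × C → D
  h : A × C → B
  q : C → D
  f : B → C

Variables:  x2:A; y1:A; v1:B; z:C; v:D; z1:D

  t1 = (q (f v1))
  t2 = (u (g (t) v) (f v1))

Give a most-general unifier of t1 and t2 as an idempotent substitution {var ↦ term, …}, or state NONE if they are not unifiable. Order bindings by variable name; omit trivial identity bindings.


NONE (not unifiable)

head clash or occurs-check failure — not unifiable


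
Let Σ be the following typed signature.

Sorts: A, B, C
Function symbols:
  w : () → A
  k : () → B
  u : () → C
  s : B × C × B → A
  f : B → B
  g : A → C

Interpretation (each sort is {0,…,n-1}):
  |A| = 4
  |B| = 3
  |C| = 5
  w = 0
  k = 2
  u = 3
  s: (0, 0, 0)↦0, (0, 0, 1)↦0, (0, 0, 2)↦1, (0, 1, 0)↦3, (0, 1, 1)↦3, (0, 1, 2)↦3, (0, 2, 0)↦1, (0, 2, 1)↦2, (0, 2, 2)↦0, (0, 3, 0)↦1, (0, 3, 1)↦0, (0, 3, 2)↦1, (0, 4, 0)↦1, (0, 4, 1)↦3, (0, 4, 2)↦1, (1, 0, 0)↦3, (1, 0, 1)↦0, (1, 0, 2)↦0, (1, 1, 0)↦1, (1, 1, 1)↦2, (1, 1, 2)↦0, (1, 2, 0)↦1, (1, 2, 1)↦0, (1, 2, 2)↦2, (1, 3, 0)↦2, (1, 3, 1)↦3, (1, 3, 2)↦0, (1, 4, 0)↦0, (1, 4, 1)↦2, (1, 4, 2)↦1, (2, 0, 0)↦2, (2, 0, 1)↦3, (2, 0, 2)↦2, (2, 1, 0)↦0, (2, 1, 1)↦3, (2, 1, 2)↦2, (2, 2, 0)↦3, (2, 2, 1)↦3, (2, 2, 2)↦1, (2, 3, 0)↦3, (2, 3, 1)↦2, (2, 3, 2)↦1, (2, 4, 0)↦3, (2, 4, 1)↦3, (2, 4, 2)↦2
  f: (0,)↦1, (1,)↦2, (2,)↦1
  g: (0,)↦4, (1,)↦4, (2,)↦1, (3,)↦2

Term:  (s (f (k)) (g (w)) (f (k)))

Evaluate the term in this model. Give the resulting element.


  k = 2
  (f (k)) = f(2,) = 1
  w = 0
  (g (w)) = g(0,) = 4
  k = 2
  (f (k)) = f(2,) = 1
  (s (f (k)) (g (w)) (f (k))) = s(1, 4, 1) = 2

value = 2


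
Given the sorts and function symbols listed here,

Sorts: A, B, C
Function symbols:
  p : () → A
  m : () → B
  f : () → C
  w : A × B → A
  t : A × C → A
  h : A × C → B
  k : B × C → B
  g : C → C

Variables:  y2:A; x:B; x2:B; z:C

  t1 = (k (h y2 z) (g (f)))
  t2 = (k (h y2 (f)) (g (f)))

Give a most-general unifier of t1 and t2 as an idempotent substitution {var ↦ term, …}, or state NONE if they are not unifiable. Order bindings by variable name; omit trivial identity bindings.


{z ↦ (f)}


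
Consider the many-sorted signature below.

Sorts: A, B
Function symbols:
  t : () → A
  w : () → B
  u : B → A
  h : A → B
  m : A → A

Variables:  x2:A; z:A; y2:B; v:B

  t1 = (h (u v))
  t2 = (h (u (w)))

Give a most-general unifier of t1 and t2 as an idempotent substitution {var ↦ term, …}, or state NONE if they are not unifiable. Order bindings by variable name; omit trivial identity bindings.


{v ↦ (w)}


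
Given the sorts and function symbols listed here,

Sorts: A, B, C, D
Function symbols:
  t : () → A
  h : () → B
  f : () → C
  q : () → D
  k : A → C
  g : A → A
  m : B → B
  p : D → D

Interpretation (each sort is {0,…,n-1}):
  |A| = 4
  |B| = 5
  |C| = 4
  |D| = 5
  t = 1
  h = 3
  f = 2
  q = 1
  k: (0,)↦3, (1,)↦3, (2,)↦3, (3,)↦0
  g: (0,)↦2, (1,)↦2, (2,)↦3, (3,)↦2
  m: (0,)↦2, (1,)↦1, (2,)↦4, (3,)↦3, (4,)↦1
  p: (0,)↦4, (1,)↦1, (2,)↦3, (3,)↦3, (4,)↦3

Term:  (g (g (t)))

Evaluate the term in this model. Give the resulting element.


  t = 1
  (g (t)) = g(1,) = 2
  (g (g (t))) = g(2,) = 3

value = 3


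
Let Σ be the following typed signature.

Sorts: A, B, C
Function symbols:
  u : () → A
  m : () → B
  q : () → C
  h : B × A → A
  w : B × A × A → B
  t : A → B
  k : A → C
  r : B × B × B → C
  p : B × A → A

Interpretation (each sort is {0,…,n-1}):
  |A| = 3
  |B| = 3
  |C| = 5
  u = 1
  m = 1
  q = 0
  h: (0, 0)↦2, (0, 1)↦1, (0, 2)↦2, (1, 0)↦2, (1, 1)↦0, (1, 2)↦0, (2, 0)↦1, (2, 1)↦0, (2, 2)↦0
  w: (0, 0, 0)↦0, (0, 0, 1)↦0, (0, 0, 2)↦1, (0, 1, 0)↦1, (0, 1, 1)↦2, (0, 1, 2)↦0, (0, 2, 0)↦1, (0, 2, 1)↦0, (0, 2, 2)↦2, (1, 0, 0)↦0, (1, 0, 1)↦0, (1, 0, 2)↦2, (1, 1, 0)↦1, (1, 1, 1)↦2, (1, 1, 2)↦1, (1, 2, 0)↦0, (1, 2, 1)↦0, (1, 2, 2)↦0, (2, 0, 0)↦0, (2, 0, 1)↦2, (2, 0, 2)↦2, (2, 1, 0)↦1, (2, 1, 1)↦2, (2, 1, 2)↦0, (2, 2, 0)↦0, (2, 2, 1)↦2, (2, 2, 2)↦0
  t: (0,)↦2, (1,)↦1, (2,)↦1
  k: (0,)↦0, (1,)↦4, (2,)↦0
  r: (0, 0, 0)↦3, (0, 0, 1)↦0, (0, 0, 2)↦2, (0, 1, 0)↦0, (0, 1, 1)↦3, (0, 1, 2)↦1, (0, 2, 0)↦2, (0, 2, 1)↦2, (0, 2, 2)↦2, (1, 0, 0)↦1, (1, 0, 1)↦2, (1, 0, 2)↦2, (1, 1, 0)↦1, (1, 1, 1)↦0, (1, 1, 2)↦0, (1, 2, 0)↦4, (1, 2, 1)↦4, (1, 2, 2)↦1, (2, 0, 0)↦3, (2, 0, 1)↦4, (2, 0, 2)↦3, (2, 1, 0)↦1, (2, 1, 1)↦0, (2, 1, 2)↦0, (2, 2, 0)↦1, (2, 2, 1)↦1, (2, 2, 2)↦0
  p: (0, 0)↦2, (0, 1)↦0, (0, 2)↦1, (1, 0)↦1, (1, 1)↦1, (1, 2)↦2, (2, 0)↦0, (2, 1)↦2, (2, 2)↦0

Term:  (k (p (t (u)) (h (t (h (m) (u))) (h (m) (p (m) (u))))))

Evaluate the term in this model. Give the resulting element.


  u = 1
  (t (u)) = t(1,) = 1
  m = 1
  u = 1
  (h (m) (u)) = h(1, 1) = 0
  (t (h (m) (u))) = t(0,) = 2
  m = 1
  m = 1
  u = 1
  (p (m) (u)) = p(1, 1) = 1
  (h (m) (p (m) (u))) = h(1, 1) = 0
  (h (t (h (m) (u))) (h (m) (p (m) (u)))) = h(2, 0) = 1
  (p (t (u)) (h (t (h (m) (u))) (h (m) (p (m) (u))))) = p(1, 1) = 1
  (k (p (t (u)) (h (t (h (m) (u))) (h (m) (p (m) (u)))))) = k(1,) = 4

value = 4


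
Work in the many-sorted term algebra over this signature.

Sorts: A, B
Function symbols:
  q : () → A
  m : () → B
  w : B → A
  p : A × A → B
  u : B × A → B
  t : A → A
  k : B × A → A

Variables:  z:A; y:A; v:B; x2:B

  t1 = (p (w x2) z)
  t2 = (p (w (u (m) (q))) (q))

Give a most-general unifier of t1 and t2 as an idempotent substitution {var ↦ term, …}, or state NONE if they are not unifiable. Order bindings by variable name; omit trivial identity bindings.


{x2 ↦ (u (m) (q)), z ↦ (q)}


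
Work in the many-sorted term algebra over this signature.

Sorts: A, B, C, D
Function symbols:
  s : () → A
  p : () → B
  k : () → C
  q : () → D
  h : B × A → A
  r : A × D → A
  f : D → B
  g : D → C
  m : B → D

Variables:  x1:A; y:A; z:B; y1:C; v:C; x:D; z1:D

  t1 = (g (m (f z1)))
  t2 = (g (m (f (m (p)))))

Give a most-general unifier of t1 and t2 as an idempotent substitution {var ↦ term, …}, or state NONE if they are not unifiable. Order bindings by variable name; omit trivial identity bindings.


{z1 ↦ (m (p))}


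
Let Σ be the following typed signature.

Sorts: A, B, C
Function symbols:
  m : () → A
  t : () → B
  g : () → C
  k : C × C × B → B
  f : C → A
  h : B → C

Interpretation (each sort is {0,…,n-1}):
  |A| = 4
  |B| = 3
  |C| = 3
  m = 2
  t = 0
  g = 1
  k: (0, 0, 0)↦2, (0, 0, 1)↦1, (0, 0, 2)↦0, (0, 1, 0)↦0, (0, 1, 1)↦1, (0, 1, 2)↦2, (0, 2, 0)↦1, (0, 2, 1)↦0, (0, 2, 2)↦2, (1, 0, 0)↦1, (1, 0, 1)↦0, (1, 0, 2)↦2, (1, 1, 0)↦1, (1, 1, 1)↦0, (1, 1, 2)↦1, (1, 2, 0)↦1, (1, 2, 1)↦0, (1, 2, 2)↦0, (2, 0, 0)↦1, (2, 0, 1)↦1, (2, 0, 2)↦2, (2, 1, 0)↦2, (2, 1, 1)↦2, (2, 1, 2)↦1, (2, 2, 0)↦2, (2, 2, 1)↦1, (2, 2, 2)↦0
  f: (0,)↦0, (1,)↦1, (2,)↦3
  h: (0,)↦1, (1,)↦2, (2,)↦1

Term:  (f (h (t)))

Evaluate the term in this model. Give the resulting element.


value = 1

  t = 0
  (h (t)) = h(0,) = 1
  (f (h (t))) = f(1,) = 1


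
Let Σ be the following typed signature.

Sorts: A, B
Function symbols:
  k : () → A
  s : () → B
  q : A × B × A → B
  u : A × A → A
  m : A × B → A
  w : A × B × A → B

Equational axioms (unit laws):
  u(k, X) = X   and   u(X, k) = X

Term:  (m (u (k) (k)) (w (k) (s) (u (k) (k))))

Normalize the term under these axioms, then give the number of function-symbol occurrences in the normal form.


1. (m (u (k) (k)) (w (k) (s) (u (k) (k))))  →  (m (k) (w (k) (s) (u (k) (k))))
2. (m (k) (w (k) (s) (u (k) (k))))  →  (m (k) (w (k) (s) (k)))
normal form: (m (k) (w (k) (s) (k)))

size = 6


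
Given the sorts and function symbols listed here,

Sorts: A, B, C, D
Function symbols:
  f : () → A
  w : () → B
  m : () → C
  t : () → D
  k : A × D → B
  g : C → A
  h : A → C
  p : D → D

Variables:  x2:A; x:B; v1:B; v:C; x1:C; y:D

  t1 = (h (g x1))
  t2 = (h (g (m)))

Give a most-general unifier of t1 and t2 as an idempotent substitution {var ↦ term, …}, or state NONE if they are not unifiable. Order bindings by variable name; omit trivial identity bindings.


{x1 ↦ (m)}


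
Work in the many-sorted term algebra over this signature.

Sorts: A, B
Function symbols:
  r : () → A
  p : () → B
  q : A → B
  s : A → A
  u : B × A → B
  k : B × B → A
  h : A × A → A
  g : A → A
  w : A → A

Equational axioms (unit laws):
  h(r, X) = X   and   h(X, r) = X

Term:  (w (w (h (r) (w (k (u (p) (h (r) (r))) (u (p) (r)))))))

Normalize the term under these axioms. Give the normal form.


normal form = (w (w (w (k (u (p) (r)) (u (p) (r))))))

1. (w (w (h (r) (w (k (u (p) (h (r) (r))) (u (p) (r)))))))  →  (w (w (w (k (u (p) (h (r) (r))) (u (p) (r))))))
2. (w (w (w (k (u (p) (h (r) (r))) (u (p) (r))))))  →  (w (w (w (k (u (p) (r)) (u (p) (r))))))


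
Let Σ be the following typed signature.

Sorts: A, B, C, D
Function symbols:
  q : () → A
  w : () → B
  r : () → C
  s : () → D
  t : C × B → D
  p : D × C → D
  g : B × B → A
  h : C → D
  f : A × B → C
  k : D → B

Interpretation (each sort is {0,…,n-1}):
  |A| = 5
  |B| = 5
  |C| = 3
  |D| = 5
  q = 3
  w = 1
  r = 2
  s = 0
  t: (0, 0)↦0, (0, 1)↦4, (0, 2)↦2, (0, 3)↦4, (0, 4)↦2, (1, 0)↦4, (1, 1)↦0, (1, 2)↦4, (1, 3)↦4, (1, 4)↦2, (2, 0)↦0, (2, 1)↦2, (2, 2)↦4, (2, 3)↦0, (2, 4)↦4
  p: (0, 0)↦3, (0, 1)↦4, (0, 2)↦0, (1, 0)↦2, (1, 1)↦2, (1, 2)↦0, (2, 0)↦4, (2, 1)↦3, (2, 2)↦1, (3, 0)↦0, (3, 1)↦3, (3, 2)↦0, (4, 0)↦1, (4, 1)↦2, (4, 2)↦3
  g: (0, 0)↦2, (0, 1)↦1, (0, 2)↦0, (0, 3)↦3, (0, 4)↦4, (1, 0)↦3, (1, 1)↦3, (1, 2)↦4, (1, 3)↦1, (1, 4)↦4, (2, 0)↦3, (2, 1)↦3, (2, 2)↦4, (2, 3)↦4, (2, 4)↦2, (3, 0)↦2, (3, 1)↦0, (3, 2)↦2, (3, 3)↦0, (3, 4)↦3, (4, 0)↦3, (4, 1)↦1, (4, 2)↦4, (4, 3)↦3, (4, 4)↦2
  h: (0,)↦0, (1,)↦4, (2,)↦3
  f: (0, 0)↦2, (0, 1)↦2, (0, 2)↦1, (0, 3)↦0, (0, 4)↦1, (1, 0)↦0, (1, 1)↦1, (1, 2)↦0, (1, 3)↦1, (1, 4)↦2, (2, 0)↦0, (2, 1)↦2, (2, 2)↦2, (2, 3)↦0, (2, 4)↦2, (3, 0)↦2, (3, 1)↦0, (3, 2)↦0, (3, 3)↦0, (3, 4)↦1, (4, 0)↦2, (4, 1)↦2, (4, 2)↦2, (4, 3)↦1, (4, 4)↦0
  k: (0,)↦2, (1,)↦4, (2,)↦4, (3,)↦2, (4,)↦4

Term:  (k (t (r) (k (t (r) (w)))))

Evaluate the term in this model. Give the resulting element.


  r = 2
  r = 2
  w = 1
  (t (r) (w)) = t(2, 1) = 2
  (k (t (r) (w))) = k(2,) = 4
  (t (r) (k (t (r) (w)))) = t(2, 4) = 4
  (k (t (r) (k (t (r) (w))))) = k(4,) = 4

value = 4


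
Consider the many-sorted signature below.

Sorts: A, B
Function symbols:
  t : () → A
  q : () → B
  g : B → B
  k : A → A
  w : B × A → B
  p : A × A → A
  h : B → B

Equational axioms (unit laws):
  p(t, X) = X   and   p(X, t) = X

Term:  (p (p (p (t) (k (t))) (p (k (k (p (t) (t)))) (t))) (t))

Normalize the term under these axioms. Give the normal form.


normal form = (p (k (t)) (k (k (t))))

1. (p (p (p (t) (k (t))) (p (k (k (p (t) (t)))) (t))) (t))  →  (p (p (t) (k (t))) (p (k (k (p (t) (t)))) (t)))
2. (p (p (t) (k (t))) (p (k (k (p (t) (t)))) (t)))  →  (p (k (t)) (p (k (k (p (t) (t)))) (t)))
3. (p (k (t)) (p (k (k (p (t) (t)))) (t)))  →  (p (k (t)) (k (k (p (t) (t)))))
4. (p (k (t)) (k (k (p (t) (t)))))  →  (p (k (t)) (k (k (t))))


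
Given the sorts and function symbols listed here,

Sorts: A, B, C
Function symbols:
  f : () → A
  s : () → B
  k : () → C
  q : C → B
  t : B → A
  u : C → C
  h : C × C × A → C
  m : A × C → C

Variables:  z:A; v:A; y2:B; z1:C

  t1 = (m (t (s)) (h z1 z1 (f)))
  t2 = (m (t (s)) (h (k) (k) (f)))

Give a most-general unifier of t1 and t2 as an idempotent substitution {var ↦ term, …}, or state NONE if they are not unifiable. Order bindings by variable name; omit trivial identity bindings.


{z1 ↦ (k)}


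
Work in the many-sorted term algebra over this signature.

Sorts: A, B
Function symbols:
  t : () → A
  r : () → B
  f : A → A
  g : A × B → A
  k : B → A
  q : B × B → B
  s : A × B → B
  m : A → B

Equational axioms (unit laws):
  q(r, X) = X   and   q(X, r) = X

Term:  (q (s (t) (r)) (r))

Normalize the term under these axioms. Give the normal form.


1. (q (s (t) (r)) (r))  →  (s (t) (r))

normal form = (s (t) (r))


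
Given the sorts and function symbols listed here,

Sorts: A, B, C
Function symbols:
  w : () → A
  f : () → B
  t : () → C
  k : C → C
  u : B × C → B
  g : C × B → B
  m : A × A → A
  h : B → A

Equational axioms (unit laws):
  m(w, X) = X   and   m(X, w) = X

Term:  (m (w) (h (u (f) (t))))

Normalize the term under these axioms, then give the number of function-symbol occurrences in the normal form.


size = 4

1. (m (w) (h (u (f) (t))))  →  (h (u (f) (t)))
normal form: (h (u (f) (t)))


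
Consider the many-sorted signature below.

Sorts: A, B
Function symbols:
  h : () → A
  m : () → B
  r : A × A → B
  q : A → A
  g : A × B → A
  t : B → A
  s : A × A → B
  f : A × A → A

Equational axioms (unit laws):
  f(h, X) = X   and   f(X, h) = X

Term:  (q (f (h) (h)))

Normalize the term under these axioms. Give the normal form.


1. (q (f (h) (h)))  →  (q (h))

normal form = (q (h))


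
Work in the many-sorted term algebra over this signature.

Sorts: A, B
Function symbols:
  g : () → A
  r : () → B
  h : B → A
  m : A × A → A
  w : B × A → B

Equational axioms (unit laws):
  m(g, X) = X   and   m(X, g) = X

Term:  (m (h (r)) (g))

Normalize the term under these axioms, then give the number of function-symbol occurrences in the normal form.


size = 2

1. (m (h (r)) (g))  →  (h (r))
normal form: (h (r))


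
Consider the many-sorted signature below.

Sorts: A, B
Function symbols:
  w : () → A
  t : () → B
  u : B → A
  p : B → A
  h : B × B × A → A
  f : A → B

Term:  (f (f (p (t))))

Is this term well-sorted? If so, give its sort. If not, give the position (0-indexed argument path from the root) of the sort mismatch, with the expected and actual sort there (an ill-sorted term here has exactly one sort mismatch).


      (t) : B
    (p (t)) : A
  (f (p (t))) : B
(f (f (p (t)))) : ✗ arg 0 at [0] has sort B, expected A

ill-sorted at position [0]: expected A, got B


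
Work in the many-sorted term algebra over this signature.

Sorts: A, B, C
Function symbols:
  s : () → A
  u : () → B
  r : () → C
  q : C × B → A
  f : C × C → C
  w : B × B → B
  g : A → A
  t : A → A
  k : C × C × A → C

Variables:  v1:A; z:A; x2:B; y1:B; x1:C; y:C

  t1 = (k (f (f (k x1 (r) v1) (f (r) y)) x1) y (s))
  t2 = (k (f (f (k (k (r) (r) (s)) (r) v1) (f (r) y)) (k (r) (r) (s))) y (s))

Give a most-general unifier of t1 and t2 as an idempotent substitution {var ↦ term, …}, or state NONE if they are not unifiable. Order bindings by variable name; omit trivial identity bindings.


{x1 ↦ (k (r) (r) (s))}


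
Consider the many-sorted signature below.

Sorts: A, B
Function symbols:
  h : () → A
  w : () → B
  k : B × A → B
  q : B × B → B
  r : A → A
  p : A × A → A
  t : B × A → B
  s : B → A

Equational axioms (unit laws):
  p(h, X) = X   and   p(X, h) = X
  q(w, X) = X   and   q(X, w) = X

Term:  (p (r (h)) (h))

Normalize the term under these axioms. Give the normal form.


1. (p (r (h)) (h))  →  (r (h))

normal form = (r (h))


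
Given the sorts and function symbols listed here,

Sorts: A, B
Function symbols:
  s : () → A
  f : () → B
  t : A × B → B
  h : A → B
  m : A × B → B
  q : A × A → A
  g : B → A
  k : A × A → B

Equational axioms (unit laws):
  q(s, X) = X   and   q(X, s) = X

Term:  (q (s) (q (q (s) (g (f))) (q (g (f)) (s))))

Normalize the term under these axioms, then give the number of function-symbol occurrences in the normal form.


size = 5

1. (q (s) (q (q (s) (g (f))) (q (g (f)) (s))))  →  (q (q (s) (g (f))) (q (g (f)) (s)))
2. (q (q (s) (g (f))) (q (g (f)) (s)))  →  (q (g (f)) (q (g (f)) (s)))
3. (q (g (f)) (q (g (f)) (s)))  →  (q (g (f)) (g (f)))
normal form: (q (g (f)) (g (f)))


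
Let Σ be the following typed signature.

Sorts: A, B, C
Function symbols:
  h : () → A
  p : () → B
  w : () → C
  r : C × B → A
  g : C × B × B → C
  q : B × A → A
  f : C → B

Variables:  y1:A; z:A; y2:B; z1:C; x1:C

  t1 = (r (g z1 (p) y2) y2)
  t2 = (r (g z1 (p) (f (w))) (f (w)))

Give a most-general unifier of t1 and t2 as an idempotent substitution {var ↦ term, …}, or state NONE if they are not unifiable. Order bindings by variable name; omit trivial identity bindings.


{y2 ↦ (f (w))}


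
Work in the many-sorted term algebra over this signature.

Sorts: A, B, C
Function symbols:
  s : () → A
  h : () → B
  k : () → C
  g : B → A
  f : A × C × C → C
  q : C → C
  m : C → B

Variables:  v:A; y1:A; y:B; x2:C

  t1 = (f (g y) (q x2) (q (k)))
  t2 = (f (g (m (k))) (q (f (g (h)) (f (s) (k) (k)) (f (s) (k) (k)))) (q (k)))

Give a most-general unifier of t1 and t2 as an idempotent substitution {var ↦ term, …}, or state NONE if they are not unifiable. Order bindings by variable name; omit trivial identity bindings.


{x2 ↦ (f (g (h)) (f (s) (k) (k)) (f (s) (k) (k))), y ↦ (m (k))}


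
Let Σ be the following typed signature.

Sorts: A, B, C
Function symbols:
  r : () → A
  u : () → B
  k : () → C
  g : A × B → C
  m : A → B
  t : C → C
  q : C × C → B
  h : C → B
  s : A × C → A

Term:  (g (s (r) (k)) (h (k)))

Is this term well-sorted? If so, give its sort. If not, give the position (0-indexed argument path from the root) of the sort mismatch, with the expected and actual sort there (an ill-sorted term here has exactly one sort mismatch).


    (r) : A
    (k) : C
  (s (r) (k)) : A
    (k) : C
  (h (k)) : B
(g (s (r) (k)) (h (k))) : C

well-sorted; sort = C


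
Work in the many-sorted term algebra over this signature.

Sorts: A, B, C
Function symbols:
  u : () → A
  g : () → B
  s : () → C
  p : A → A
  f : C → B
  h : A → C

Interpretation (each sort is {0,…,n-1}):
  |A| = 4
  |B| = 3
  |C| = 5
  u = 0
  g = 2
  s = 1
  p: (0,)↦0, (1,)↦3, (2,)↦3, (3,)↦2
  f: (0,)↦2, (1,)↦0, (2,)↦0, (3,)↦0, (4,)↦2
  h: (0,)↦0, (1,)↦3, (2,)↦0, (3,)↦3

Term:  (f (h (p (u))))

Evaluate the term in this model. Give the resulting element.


value = 2

  u = 0
  (p (u)) = p(0,) = 0
  (h (p (u))) = h(0,) = 0
  (f (h (p (u)))) = f(0,) = 2


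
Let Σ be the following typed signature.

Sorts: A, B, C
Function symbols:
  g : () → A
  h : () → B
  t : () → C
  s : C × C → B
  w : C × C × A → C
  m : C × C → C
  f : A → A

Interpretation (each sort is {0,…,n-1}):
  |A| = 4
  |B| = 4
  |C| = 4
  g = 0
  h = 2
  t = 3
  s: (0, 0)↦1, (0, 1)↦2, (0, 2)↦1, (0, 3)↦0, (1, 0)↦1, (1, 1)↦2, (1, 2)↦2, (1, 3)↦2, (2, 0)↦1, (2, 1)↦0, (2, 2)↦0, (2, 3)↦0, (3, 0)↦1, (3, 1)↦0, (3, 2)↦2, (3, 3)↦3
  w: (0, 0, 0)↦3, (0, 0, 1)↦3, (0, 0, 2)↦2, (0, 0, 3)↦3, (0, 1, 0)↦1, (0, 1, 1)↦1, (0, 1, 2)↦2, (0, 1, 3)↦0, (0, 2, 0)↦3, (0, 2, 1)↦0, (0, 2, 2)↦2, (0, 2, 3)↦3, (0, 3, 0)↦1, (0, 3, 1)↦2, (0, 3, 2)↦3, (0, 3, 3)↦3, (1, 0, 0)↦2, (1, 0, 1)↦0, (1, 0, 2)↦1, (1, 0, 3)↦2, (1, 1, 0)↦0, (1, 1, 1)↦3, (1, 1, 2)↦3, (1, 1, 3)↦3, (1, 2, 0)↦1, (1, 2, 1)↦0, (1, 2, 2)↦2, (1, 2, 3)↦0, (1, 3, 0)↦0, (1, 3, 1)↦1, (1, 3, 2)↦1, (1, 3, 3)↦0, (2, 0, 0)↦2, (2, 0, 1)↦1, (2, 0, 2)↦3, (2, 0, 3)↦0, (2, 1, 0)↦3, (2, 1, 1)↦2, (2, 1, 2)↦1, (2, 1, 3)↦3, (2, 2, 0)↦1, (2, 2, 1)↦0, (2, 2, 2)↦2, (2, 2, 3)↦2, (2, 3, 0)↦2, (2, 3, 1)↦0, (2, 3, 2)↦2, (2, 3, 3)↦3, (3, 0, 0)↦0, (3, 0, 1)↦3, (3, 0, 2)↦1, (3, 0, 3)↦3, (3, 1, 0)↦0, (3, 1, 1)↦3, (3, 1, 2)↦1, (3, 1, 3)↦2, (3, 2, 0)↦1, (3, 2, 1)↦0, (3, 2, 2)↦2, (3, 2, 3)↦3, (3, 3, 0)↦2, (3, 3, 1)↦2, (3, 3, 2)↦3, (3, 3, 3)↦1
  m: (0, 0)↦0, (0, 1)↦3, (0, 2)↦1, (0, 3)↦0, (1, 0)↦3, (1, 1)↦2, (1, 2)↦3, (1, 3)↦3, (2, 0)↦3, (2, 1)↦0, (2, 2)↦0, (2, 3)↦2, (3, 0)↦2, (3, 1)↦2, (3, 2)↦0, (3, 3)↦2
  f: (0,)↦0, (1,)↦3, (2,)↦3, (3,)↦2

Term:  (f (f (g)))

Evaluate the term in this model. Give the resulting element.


  g = 0
  (f (g)) = f(0,) = 0
  (f (f (g))) = f(0,) = 0

value = 0


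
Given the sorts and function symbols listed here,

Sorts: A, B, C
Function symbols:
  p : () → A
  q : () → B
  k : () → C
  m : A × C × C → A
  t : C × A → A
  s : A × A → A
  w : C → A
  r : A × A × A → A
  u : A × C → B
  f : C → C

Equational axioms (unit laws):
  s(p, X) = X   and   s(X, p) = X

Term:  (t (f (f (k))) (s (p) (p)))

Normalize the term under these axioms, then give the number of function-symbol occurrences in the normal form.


1. (t (f (f (k))) (s (p) (p)))  →  (t (f (f (k))) (p))
normal form: (t (f (f (k))) (p))

size = 5


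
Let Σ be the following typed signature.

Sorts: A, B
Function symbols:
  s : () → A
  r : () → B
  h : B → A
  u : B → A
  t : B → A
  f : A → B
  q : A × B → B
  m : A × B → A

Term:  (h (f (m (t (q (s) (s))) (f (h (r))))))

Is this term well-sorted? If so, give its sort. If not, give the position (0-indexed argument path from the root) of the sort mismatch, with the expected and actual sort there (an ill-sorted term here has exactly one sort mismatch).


ill-sorted at position [0, 0, 0, 0, 1]: expected B, got A

          (s) : A
          (s) : A
        (q (s) (s)) : ✗ arg 1 at [0, 0, 0, 0, 1] has sort A, expected B
          (r) : B
        (h (r)) : A
      (f (h (r))) : B


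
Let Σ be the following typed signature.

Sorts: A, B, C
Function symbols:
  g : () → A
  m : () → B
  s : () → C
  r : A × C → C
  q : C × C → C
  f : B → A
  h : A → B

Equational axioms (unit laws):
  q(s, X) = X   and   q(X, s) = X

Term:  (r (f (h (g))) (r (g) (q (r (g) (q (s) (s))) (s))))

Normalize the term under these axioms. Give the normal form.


normal form = (r (f (h (g))) (r (g) (r (g) (s))))

1. (r (f (h (g))) (r (g) (q (r (g) (q (s) (s))) (s))))  →  (r (f (h (g))) (r (g) (r (g) (q (s) (s)))))
2. (r (f (h (g))) (r (g) (r (g) (q (s) (s)))))  →  (r (f (h (g))) (r (g) (r (g) (s))))


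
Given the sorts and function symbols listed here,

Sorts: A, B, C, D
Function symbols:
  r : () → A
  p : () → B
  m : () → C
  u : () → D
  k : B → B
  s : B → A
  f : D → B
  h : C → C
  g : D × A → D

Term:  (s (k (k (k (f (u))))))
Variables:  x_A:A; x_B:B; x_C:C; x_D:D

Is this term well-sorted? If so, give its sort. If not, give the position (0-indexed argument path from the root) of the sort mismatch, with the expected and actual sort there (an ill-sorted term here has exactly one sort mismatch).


well-sorted; sort = A

          (u) : D
        (f (u)) : B
      (k (f (u))) : B
    (k (k (f (u)))) : B
  (k (k (k (f (u))))) : B
(s (k (k (k (f (u)))))) : A


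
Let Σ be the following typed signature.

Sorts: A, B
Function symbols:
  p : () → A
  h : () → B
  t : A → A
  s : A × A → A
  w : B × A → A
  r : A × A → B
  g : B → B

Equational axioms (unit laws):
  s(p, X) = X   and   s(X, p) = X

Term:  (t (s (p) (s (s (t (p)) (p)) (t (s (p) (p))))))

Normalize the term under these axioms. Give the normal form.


normal form = (t (s (t (p)) (t (p))))

1. (t (s (p) (s (s (t (p)) (p)) (t (s (p) (p))))))  →  (t (s (s (t (p)) (p)) (t (s (p) (p)))))
2. (t (s (s (t (p)) (p)) (t (s (p) (p)))))  →  (t (s (t (p)) (t (s (p) (p)))))
3. (t (s (t (p)) (t (s (p) (p)))))  →  (t (s (t (p)) (t (p))))


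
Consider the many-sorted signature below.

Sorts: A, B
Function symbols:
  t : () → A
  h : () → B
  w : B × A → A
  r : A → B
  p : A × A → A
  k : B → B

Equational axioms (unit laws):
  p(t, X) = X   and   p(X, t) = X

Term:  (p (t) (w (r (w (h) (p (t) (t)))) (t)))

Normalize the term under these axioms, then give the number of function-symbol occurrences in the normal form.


1. (p (t) (w (r (w (h) (p (t) (t)))) (t)))  →  (w (r (w (h) (p (t) (t)))) (t))
2. (w (r (w (h) (p (t) (t)))) (t))  →  (w (r (w (h) (t))) (t))
normal form: (w (r (w (h) (t))) (t))

size = 6


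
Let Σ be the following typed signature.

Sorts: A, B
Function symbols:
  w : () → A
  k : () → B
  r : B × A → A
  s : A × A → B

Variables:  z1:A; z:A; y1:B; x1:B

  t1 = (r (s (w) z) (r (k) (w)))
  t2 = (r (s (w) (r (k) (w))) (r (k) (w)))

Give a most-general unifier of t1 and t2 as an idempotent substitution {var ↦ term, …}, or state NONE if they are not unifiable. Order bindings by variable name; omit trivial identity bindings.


{z ↦ (r (k) (w))}


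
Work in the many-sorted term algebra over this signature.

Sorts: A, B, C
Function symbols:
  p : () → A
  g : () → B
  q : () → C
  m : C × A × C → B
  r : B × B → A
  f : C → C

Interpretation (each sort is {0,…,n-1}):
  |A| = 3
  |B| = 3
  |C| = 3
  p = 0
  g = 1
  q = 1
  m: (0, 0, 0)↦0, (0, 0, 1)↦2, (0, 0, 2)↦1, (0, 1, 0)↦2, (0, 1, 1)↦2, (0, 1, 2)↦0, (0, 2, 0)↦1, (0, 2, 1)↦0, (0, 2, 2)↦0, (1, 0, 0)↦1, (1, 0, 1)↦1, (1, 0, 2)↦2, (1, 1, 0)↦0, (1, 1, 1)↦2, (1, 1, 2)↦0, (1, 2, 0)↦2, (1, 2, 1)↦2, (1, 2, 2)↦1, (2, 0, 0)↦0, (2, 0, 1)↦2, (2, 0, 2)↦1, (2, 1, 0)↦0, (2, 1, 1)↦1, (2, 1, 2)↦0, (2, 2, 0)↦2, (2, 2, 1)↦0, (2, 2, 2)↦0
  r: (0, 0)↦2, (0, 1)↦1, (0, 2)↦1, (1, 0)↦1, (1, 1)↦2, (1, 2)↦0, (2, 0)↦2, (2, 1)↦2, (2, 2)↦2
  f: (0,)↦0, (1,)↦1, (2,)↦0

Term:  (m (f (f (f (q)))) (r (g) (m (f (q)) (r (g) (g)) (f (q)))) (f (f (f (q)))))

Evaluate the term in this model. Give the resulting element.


value = 1

  q = 1
  (f (q)) = f(1,) = 1
  (f (f (q))) = f(1,) = 1
  (f (f (f (q)))) = f(1,) = 1
  g = 1
  q = 1
  (f (q)) = f(1,) = 1
  g = 1
  g = 1
  (r (g) (g)) = r(1, 1) = 2
  q = 1
  (f (q)) = f(1,) = 1
  (m (f (q)) (r (g) (g)) (f (q))) = m(1, 2, 1) = 2
  (r (g) (m (f (q)) (r (g) (g)) (f (q)))) = r(1, 2) = 0
  q = 1
  (f (q)) = f(1,) = 1
  (f (f (q))) = f(1,) = 1
  (f (f (f (q)))) = f(1,) = 1
  (m (f (f (f (q)))) (r (g) (m (f (q)) (r (g) (g)) (f (q)))) (f (f (f (q))))) = m(1, 0, 1) = 1


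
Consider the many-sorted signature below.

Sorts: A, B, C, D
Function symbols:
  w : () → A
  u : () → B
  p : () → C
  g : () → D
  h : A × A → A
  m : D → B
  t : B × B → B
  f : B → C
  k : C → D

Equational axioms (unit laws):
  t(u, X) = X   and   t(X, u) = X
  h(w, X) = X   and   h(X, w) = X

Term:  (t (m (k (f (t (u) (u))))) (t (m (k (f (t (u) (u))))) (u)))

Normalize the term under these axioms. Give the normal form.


normal form = (t (m (k (f (u)))) (m (k (f (u)))))

1. (t (m (k (f (t (u) (u))))) (t (m (k (f (t (u) (u))))) (u)))  →  (t (m (k (f (u)))) (t (m (k (f (t (u) (u))))) (u)))
2. (t (m (k (f (u)))) (t (m (k (f (t (u) (u))))) (u)))  →  (t (m (k (f (u)))) (m (k (f (t (u) (u))))))
3. (t (m (k (f (u)))) (m (k (f (t (u) (u))))))  →  (t (m (k (f (u)))) (m (k (f (u)))))


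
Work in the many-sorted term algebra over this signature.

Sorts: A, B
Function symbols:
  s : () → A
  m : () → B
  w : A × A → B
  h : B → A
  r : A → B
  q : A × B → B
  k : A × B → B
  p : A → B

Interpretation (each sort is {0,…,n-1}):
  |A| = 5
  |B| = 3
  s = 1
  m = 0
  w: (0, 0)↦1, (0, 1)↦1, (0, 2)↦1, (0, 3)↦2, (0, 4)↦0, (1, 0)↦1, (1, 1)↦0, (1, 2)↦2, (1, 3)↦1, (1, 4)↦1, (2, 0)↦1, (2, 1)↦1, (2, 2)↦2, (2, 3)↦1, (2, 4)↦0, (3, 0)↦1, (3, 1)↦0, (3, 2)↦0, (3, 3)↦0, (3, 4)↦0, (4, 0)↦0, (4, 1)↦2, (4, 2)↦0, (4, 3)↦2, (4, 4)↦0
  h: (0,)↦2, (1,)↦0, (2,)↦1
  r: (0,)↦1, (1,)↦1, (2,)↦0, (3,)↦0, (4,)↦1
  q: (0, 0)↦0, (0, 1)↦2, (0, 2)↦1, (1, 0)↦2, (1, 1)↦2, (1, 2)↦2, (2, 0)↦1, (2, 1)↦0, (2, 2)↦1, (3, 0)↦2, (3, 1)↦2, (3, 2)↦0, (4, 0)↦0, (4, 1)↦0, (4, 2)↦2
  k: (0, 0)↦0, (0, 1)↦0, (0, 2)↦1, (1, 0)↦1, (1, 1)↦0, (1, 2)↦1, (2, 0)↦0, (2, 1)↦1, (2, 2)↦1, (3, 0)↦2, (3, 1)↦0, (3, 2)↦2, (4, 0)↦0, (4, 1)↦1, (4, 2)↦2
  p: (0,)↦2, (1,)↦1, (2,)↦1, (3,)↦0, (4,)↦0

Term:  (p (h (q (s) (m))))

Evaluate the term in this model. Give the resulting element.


  s = 1
  m = 0
  (q (s) (m)) = q(1, 0) = 2
  (h (q (s) (m))) = h(2,) = 1
  (p (h (q (s) (m)))) = p(1,) = 1

value = 1


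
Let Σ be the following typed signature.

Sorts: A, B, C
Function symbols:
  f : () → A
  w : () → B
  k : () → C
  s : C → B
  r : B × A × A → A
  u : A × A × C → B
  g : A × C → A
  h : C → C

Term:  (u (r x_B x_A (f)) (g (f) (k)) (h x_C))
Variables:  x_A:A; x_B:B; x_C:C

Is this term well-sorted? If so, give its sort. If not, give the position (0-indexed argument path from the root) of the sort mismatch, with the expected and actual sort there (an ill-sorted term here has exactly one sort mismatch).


well-sorted; sort = B

    x_B : B
    x_A : A
    (f) : A
  (r x_B x_A (f)) : A
    (f) : A
    (k) : C
  (g (f) (k)) : A
    x_C : C
  (h x_C) : C
(u (r x_B x_A (f)) (g (f) (k)) (h x_C)) : B


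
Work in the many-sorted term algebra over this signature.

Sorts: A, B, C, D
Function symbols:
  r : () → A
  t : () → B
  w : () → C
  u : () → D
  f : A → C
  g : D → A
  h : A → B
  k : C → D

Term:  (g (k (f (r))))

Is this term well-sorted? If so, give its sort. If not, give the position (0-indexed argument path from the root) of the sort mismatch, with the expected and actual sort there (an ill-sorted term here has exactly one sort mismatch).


well-sorted; sort = A

      (r) : A
    (f (r)) : C
  (k (f (r))) : D
(g (k (f (r)))) : A


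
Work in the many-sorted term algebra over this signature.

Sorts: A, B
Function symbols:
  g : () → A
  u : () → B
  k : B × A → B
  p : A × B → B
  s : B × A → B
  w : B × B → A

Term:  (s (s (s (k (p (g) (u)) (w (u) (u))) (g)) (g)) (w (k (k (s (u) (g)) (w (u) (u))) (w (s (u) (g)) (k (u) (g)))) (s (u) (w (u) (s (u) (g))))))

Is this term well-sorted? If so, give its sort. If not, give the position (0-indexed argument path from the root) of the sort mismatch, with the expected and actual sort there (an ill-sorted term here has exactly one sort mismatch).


well-sorted; sort = B

          (g) : A
          (u) : B
        (p (g) (u)) : B
          (u) : B
          (u) : B
        (w (u) (u)) : A
      (k (p (g) (u)) (w (u) (u))) : B
      (g) : A
    (s (k (p (g) (u)) (w (u) (u))) (g)) : B
    (g) : A
  (s (s (k (p (g) (u)) (w (u) (u))) (g)) (g)) : B
          (u) : B
          (g) : A
        (s (u) (g)) : B
          (u) : B
          (u) : B
        (w (u) (u)) : A
      (k (s (u) (g)) (w (u) (u))) : B
          (u) : B
          (g) : A
        (s (u) (g)) : B
          (u) : B
          (g) : A
        (k (u) (g)) : B
      (w (s (u) (g)) (k (u) (g))) : A
    (k (k (s (u) (g)) (w (u) (u))) (w (s (u) (g)) (k (u) (g)))) : B
      (u) : B
        (u) : B
          (u) : B
          (g) : A
        (s (u) (g)) : B
      (w (u) (s (u) (g))) : A
    (s (u) (w (u) (s (u) (g)))) : B
  (w (k (k (s (u) (g)) (w (u) (u))) (w (s (u) (g)) (k (u) (g)))) (s (u) (w (u) (s (u) (g))))) : A
(s (s (s (k (p (g) (u)) (w (u) (u))) (g)) (g)) (w (k (k (s (u) (g)) (w (u) (u))) (w (s (u) (g)) (k (u) (g)))) (s (u) (w (u) (s (u) (g)))))) : B


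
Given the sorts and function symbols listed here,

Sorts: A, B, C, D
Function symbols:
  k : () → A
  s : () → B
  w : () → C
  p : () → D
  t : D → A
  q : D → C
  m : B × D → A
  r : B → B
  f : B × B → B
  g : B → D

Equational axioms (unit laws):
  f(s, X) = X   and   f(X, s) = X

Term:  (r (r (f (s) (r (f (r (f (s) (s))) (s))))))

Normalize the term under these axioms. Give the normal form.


normal form = (r (r (r (r (s)))))

1. (r (r (f (s) (r (f (r (f (s) (s))) (s))))))  →  (r (r (r (f (r (f (s) (s))) (s)))))
2. (r (r (r (f (r (f (s) (s))) (s)))))  →  (r (r (r (r (f (s) (s))))))
3. (r (r (r (r (f (s) (s))))))  →  (r (r (r (r (s)))))


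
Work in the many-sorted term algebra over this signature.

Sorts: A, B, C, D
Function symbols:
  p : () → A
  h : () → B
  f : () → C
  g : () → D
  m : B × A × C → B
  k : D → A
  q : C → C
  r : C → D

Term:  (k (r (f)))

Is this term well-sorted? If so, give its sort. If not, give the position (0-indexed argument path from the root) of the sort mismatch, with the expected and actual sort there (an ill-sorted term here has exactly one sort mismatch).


well-sorted; sort = A

    (f) : C
  (r (f)) : D
(k (r (f))) : A
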